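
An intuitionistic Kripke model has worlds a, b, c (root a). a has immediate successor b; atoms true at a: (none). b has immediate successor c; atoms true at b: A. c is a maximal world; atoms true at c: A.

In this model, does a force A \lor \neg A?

a \nVdash A \lor \neg A: neither disjunct is forced at a.
a lacks atom A, so a \nVdash A.

No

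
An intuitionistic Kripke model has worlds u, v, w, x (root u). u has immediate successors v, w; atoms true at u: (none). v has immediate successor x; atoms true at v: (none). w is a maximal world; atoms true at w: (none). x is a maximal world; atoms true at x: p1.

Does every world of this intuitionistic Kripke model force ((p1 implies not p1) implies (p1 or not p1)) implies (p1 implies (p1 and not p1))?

No

Not every world: u does not force ((p1 implies not p1) implies (p1 or not p1)) implies (p1 implies (p1 and not p1)).
u does not force ((p1 implies not p1) implies (p1 or not p1)) implies (p1 implies (p1 and not p1)): already at u itself, u forces (p1 implies not p1) implies (p1 or not p1) but u does not force p1 implies (p1 and not p1).
u does not force p1 implies (p1 and not p1): at the accessible world x, x forces p1 but x does not force p1 and not p1.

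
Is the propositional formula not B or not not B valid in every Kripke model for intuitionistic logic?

No

This is the weak law of excluded middle, which is not intuitionistically valid.
A Kripke countermodel: worlds s0, s1, s2; order generated by s0 <= s1, s0 <= s2; atoms true at each world — s0:{}; s1:{B}; s2:{}.
s0 does not force not B or not not B: neither disjunct is forced at s0.
s0 does not force not B since s1 is accessible from s0 and s1 forces B.
So the root s0 does not force the formula.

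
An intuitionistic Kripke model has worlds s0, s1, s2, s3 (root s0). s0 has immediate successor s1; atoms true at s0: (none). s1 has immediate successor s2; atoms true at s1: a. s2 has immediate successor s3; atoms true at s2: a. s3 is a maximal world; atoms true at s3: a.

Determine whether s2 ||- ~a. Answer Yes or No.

s2 ||-/- ~a since s2 is accessible from s2 and s2 ||- a.

No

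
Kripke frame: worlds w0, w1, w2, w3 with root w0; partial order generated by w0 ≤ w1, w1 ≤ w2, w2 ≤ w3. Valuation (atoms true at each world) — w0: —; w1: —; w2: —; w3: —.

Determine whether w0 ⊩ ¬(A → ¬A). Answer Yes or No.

w0 ⊮ ¬(A → ¬A) since w0 is accessible from w0 and w0 ⊩ A → ¬A.
w0 ⊩ A → ¬A vacuously: no world accessible from w0 forces the antecedent A.

No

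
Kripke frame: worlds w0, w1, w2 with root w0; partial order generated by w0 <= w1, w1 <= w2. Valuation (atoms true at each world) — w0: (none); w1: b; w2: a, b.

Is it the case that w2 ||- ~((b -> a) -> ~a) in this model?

w2 ||- ~((b -> a) -> ~a): no world accessible from w2 forces (b -> a) -> ~a.

Yes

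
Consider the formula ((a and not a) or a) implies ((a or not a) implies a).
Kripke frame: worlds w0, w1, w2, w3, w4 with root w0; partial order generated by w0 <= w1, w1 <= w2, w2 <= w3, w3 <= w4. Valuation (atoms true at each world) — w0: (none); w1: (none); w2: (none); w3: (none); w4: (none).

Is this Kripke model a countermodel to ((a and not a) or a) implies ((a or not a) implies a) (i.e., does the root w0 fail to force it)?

w0 forces ((a and not a) or a) implies ((a or not a) implies a) vacuously: no world accessible from w0 forces the antecedent (a and not a) or a.
So the root w0 forces ((a and not a) or a) implies ((a or not a) implies a); the model is not a countermodel.

No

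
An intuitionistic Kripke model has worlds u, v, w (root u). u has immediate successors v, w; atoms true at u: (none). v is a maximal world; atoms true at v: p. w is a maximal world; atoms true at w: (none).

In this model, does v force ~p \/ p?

v ||- ~p \/ p via the disjunct p.

Yes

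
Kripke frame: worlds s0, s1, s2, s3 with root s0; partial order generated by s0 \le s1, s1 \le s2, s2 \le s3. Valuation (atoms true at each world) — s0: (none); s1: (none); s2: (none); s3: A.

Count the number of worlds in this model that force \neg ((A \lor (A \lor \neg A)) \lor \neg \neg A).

0

s0: does not force it — s0 \nVdash \neg ((A \lor (A \lor \neg A)) \lor \neg \neg A) since s0 is accessible from s0 and s0 \Vdash (A \lor (A \lor \neg A)) \lor \neg \neg A.
s1: does not force it — s1 \nVdash \neg ((A \lor (A \lor \neg A)) \lor \neg \neg A) since s1 is accessible from s1 and s1 \Vdash (A \lor (A \lor \neg A)) \lor \neg \neg A.
s2: does not force it.
s3: does not force it.
Worlds forcing the formula: { }.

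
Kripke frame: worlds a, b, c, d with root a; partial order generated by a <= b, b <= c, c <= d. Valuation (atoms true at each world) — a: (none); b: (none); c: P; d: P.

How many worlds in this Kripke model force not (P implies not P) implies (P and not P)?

a: does not force it — a does not force not (P implies not P) implies (P and not P): already at a itself, a forces not (P implies not P) but a does not force P and not P.
b: does not force it — b does not force not (P implies not P) implies (P and not P): already at b itself, b forces not (P implies not P) but b does not force P and not P.
c: does not force it — c does not force not (P implies not P) implies (P and not P): already at c itself, c forces not (P implies not P) but c does not force P and not P.
d: does not force it.
Worlds forcing the formula: { }.

0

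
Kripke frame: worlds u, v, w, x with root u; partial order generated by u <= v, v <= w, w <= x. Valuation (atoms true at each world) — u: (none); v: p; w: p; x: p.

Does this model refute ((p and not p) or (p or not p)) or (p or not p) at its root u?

u does not force ((p and not p) or (p or not p)) or (p or not p): neither disjunct is forced at u.
u does not force (p and not p) or (p or not p): neither disjunct is forced at u.
u does not force p and not p since u fails p.
So the root u does not force ((p and not p) or (p or not p)) or (p or not p); the model is a countermodel.

Yes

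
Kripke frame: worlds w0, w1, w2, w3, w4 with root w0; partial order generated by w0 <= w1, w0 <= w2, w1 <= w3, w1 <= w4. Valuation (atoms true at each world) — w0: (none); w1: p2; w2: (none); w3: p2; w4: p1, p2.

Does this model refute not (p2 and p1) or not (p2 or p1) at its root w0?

Yes

w0 does not force not (p2 and p1) or not (p2 or p1): neither disjunct is forced at w0.
w0 does not force not (p2 and p1) since w4 is accessible from w0 and w4 forces p2 and p1.
w4 forces p2 and p1 since w4 forces both conjuncts.
So the root w0 does not force not (p2 and p1) or not (p2 or p1); the model is a countermodel.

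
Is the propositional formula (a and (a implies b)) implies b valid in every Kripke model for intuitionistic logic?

This is modus ponens in implicational form, which is intuitionistically derivable.
If a world forces a and a implies b, then applying the implication at that world (which is accessible from itself) gives b.

Yes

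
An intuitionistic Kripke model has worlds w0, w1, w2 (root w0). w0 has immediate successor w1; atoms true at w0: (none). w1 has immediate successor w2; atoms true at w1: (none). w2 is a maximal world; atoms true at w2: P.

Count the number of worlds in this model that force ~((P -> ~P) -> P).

w0: does not force it — w0 ||-/- ~((P -> ~P) -> P) since w0 is accessible from w0 and w0 ||- (P -> ~P) -> P.
w1: does not force it — w1 ||-/- ~((P -> ~P) -> P) since w1 is accessible from w1 and w1 ||- (P -> ~P) -> P.
w2: does not force it — w2 ||-/- ~((P -> ~P) -> P) since w2 is accessible from w2 and w2 ||- (P -> ~P) -> P.
Worlds forcing the formula: { }.

0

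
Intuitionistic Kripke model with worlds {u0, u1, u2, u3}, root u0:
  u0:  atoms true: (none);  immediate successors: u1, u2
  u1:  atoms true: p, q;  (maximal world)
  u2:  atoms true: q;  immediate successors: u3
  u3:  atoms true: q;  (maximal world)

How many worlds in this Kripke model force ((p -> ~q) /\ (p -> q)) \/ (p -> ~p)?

2

u0: does not force it — u0 ||-/- ((p -> ~q) /\ (p -> q)) \/ (p -> ~p): neither disjunct is forced at u0.
u1: does not force it — u1 ||-/- ((p -> ~q) /\ (p -> q)) \/ (p -> ~p): neither disjunct is forced at u1.
u2: forces it.
u3: forces it.
Worlds forcing the formula: {u2, u3}.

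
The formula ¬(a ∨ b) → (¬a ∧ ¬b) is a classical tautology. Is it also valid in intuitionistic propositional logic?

Yes

This is a constructively valid De Morgan direction (negated disjunction to conjunction of negations), which is intuitionistically derivable.
From ¬(a ∨ b): if a held then a ∨ b would, contradiction — so ¬a; similarly ¬b.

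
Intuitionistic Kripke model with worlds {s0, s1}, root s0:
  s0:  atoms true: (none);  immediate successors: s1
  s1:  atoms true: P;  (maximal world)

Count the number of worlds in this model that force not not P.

2

s0: forces it.
s1: forces it.
Worlds forcing the formula: {s0, s1}.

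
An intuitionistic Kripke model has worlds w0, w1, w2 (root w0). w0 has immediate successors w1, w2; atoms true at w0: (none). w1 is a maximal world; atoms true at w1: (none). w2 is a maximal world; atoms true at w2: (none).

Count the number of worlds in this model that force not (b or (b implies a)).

w0: does not force it — w0 does not force not (b or (b implies a)) since w0 is accessible from w0 and w0 forces b or (b implies a).
w1: does not force it — w1 does not force not (b or (b implies a)) since w1 is accessible from w1 and w1 forces b or (b implies a).
w2: does not force it.
Worlds forcing the formula: { }.

0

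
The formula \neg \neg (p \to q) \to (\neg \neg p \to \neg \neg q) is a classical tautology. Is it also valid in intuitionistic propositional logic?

Yes

This is the distribution of double negation over implication, which is intuitionistically derivable.
Assume \neg \neg (p \to q) and \neg \neg p; suppose \neg q. Then p \to q would give \neg p (by contraposition), contradicting \neg \neg p; so \neg (p \to q), contradicting \neg \neg (p \to q). Hence \neg \neg q.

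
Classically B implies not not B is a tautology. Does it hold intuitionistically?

This is double-negation introduction, which is intuitionistically derivable.
If a world forces B then every accessible world forces B (persistence), so none forces not B; hence not not B.

Yes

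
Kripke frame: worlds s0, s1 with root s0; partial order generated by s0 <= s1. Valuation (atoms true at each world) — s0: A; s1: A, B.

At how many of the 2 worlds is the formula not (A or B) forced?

0

s0: does not force it — s0 does not force not (A or B) since s0 is accessible from s0 and s0 forces A or B.
s1: does not force it — s1 does not force not (A or B) since s1 is accessible from s1 and s1 forces A or B.
Worlds forcing the formula: { }.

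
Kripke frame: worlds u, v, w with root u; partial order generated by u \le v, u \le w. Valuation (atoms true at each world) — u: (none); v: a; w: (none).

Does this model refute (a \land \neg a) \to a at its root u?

No

u \Vdash (a \land \neg a) \to a vacuously: no world accessible from u forces the antecedent a \land \neg a.
So the root u forces (a \land \neg a) \to a; the model is not a countermodel.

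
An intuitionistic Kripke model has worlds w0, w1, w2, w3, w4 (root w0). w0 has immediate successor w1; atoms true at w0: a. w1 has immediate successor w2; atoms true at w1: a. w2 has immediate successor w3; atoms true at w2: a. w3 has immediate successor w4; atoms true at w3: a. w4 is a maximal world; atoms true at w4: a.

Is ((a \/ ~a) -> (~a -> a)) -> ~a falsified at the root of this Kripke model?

Yes

w0 ||-/- ((a \/ ~a) -> (~a -> a)) -> ~a: already at w0 itself, w0 ||- (a \/ ~a) -> (~a -> a) but w0 ||-/- ~a.
w0 ||-/- ~a since w0 is accessible from w0 and w0 ||- a.
So the root w0 does not force ((a \/ ~a) -> (~a -> a)) -> ~a; the model is a countermodel.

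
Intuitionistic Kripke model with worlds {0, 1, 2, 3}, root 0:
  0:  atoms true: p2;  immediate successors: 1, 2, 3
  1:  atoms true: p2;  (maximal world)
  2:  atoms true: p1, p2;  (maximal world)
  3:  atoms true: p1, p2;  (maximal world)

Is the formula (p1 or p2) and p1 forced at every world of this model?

No

Not every world: 0 does not force (p1 or p2) and p1.
0 does not force (p1 or p2) and p1 since 0 fails p1.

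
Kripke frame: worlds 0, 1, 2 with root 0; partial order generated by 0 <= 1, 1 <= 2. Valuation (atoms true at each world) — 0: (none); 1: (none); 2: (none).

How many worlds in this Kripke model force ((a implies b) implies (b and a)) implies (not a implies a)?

3

0: forces it.
1: forces it.
2: forces it.
Worlds forcing the formula: {0, 1, 2}.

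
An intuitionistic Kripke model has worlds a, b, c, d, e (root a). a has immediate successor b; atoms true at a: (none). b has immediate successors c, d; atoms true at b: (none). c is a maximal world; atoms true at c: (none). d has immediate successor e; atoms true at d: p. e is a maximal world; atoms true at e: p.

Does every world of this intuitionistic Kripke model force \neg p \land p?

No

Not every world: a \nVdash \neg p \land p.
a \nVdash \neg p \land p since a fails \neg p.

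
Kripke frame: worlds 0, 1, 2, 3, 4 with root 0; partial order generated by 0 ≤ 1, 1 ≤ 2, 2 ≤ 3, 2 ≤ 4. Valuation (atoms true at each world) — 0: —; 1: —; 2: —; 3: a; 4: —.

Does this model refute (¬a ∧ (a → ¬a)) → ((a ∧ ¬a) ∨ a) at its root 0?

Yes

0 ⊮ (¬a ∧ (a → ¬a)) → ((a ∧ ¬a) ∨ a): at the accessible world 4, 4 ⊩ ¬a ∧ (a → ¬a) but 4 ⊮ (a ∧ ¬a) ∨ a.
4 ⊮ (a ∧ ¬a) ∨ a: neither disjunct is forced at 4.
4 ⊮ a ∧ ¬a since 4 fails a.
So the root 0 does not force (¬a ∧ (a → ¬a)) → ((a ∧ ¬a) ∨ a); the model is a countermodel.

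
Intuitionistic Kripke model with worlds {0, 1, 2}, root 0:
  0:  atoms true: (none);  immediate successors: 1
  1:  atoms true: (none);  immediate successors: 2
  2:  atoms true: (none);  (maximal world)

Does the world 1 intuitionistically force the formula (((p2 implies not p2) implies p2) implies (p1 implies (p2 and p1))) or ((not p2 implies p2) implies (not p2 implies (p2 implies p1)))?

Yes

1 forces (((p2 implies not p2) implies p2) implies (p1 implies (p2 and p1))) or ((not p2 implies p2) implies (not p2 implies (p2 implies p1))) via the disjunct ((p2 implies not p2) implies p2) implies (p1 implies (p2 and p1)).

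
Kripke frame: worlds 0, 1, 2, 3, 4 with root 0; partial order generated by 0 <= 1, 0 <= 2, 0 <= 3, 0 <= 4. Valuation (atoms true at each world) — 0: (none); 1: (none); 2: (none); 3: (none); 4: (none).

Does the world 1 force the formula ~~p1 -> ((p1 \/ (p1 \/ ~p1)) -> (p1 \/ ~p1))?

Yes

1 ||- ~~p1 -> ((p1 \/ (p1 \/ ~p1)) -> (p1 \/ ~p1)) vacuously: no world accessible from 1 forces the antecedent ~~p1.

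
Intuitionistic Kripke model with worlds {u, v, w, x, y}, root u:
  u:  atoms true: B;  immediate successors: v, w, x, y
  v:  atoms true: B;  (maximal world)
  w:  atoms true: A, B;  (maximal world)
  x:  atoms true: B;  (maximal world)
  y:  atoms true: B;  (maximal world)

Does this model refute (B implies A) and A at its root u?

Yes

u does not force (B implies A) and A since u fails B implies A.
So the root u does not force (B implies A) and A; the model is a countermodel.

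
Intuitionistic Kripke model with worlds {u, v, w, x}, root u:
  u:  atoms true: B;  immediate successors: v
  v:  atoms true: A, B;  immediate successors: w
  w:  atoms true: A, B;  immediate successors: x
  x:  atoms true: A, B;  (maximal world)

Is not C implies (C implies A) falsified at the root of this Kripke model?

No

u forces not C implies (C implies A): every world accessible from u that forces not C (namely u, v, w, x) also forces C implies A.
So the root u forces not C implies (C implies A); the model is not a countermodel.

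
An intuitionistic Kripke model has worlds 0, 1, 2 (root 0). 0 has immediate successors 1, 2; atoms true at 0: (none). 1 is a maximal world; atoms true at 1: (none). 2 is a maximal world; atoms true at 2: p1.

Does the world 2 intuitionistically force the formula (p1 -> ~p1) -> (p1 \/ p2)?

2 ||- (p1 -> ~p1) -> (p1 \/ p2) vacuously: no world accessible from 2 forces the antecedent p1 -> ~p1.

Yes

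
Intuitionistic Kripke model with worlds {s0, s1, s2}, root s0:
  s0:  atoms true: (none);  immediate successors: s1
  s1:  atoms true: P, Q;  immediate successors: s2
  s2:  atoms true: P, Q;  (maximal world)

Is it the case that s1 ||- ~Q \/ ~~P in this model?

s1 ||- ~Q \/ ~~P via the disjunct ~~P.

Yes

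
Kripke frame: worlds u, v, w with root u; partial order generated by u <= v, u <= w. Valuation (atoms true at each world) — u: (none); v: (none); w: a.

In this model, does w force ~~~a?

w ||-/- ~~~a since w is accessible from w and w ||- ~~a.
w ||- ~~a: no world accessible from w forces ~a.

No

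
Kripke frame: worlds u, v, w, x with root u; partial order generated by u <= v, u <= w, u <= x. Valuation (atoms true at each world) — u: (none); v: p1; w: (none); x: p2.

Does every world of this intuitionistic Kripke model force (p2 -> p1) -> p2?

No

Not every world: u ||-/- (p2 -> p1) -> p2.
u ||-/- (p2 -> p1) -> p2: at the accessible world v, v ||- p2 -> p1 but v ||-/- p2.
v lacks atom p2, so v ||-/- p2.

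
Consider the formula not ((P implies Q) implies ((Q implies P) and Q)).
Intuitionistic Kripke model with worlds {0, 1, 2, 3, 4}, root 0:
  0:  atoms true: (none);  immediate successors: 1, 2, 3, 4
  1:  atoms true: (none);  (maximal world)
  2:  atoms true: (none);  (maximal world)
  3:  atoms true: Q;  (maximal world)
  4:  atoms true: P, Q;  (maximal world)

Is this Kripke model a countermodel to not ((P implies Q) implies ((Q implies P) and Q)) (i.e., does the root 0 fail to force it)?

Yes

0 does not force not ((P implies Q) implies ((Q implies P) and Q)) since 4 is accessible from 0 and 4 forces (P implies Q) implies ((Q implies P) and Q).
4 forces (P implies Q) implies ((Q implies P) and Q): every world accessible from 4 that forces P implies Q (namely 4) also forces (Q implies P) and Q.
So the root 0 does not force not ((P implies Q) implies ((Q implies P) and Q)); the model is a countermodel.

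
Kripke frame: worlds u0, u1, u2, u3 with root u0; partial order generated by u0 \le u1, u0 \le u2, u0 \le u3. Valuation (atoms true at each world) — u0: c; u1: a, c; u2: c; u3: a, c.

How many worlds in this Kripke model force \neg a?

u0: does not force it — u0 \nVdash \neg a since u1 is accessible from u0 and u1 \Vdash a.
u1: does not force it — u1 \nVdash \neg a since u1 is accessible from u1 and u1 \Vdash a.
u2: forces it.
u3: does not force it.
Worlds forcing the formula: {u2}.

1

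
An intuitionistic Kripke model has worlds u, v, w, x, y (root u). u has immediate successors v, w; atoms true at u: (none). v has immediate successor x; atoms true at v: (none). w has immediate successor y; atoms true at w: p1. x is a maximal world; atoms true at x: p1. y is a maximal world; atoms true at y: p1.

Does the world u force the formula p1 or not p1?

u does not force p1 or not p1: neither disjunct is forced at u.
u lacks atom p1, so u does not force p1.

No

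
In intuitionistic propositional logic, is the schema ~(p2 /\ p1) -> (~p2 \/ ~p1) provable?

This is the constructively invalid direction of De Morgan's law for conjunction, which is not intuitionistically valid.
A Kripke countermodel: worlds u0, u1, u2; order generated by u0 <= u1, u0 <= u2; atoms true at each world — u0:{}; u1:{p2}; u2:{p1}.
u0 ||-/- ~(p2 /\ p1) -> (~p2 \/ ~p1): already at u0 itself, u0 ||- ~(p2 /\ p1) but u0 ||-/- ~p2 \/ ~p1.
u0 ||-/- ~p2 \/ ~p1: neither disjunct is forced at u0.
u0 ||-/- ~p2 since u1 is accessible from u0 and u1 ||- p2.
So the root u0 does not force the formula.

No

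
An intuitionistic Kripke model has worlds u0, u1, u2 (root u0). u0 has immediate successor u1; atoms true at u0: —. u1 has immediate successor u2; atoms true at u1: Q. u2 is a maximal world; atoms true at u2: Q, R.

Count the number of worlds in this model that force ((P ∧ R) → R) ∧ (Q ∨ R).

2

u0: does not force it — u0 ⊮ ((P ∧ R) → R) ∧ (Q ∨ R) since u0 fails Q ∨ R.
u1: forces it.
u2: forces it.
Worlds forcing the formula: {u1, u2}.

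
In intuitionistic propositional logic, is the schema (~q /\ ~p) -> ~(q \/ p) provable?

Yes

This is a constructively valid De Morgan direction (conjunction of negations to negated disjunction), which is intuitionistically derivable.
If both ~q and ~p hold at a world, no accessible world forces q or forces p, so none forces q \/ p.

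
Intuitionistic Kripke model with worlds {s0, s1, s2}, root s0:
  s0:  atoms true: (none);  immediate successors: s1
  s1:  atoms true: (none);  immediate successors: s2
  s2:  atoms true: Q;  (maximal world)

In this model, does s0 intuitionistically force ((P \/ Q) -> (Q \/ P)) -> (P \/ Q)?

No

s0 ||-/- ((P \/ Q) -> (Q \/ P)) -> (P \/ Q): already at s0 itself, s0 ||- (P \/ Q) -> (Q \/ P) but s0 ||-/- P \/ Q.
s0 ||-/- P \/ Q: neither disjunct is forced at s0.
s0 lacks atom P, so s0 ||-/- P.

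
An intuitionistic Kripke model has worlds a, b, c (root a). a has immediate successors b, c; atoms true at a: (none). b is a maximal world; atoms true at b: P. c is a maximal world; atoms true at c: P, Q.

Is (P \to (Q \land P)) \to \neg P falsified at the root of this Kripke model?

Yes

a \nVdash (P \to (Q \land P)) \to \neg P: at the accessible world c, c \Vdash P \to (Q \land P) but c \nVdash \neg P.
c \nVdash \neg P since c is accessible from c and c \Vdash P.
So the root a does not force (P \to (Q \land P)) \to \neg P; the model is a countermodel.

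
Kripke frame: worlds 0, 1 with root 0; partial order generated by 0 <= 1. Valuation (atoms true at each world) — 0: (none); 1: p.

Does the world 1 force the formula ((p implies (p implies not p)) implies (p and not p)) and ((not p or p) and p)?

1 forces ((p implies (p implies not p)) implies (p and not p)) and ((not p or p) and p) since 1 forces both conjuncts.

Yes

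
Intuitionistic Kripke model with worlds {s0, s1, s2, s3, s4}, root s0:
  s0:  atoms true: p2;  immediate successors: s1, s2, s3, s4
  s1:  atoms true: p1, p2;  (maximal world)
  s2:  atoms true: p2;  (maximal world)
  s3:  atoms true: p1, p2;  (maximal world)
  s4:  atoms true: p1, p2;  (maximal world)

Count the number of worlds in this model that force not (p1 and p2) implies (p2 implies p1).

3

s0: does not force it — s0 does not force not (p1 and p2) implies (p2 implies p1): at the accessible world s2, s2 forces not (p1 and p2) but s2 does not force p2 implies p1.
s1: forces it.
s2: does not force it — s2 does not force not (p1 and p2) implies (p2 implies p1): already at s2 itself, s2 forces not (p1 and p2) but s2 does not force p2 implies p1.
s3: forces it.
s4: forces it.
Worlds forcing the formula: {s1, s3, s4}.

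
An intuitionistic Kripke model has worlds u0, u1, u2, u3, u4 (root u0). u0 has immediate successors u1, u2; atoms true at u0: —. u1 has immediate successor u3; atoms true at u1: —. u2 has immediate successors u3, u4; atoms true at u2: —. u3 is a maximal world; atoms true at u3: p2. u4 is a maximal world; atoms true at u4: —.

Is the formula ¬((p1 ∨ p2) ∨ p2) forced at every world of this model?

No

Not every world: u0 ⊮ ¬((p1 ∨ p2) ∨ p2).
u0 ⊮ ¬((p1 ∨ p2) ∨ p2) since u3 is accessible from u0 and u3 ⊩ (p1 ∨ p2) ∨ p2.
u3 ⊩ (p1 ∨ p2) ∨ p2 via the disjunct p1 ∨ p2.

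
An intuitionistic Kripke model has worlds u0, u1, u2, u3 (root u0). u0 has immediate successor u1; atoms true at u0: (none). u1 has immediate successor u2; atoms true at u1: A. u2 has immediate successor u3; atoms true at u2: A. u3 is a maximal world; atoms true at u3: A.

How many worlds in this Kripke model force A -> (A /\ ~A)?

0

u0: does not force it — u0 ||-/- A -> (A /\ ~A): at the accessible world u1, u1 ||- A but u1 ||-/- A /\ ~A.
u1: does not force it.
u2: does not force it.
u3: does not force it.
Worlds forcing the formula: { }.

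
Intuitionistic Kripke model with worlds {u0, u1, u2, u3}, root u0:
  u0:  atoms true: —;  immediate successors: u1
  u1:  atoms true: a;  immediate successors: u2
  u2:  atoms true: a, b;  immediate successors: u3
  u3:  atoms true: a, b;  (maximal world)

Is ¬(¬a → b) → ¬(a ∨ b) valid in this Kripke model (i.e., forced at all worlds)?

Yes

u0 ⊩ ¬(¬a → b) → ¬(a ∨ b) vacuously: no world accessible from u0 forces the antecedent ¬(¬a → b).
Since the root u0 forces ¬(¬a → b) → ¬(a ∨ b) and forcing is persistent (monotone upward), every world forces it.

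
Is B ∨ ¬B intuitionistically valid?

This is the law of excluded middle, which is not intuitionistically valid.
A Kripke countermodel: worlds w0, w1; order generated by w0 ≤ w1; atoms true at each world — w0:{}; w1:{B}.
w0 ⊮ B ∨ ¬B: neither disjunct is forced at w0.
w0 lacks atom B, so w0 ⊮ B.
So the root w0 does not force the formula.

No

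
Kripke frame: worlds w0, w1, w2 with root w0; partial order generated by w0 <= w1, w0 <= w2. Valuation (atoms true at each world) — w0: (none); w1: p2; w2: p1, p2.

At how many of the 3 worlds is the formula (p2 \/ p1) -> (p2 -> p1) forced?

w0: does not force it — w0 ||-/- (p2 \/ p1) -> (p2 -> p1): at the accessible world w1, w1 ||- p2 \/ p1 but w1 ||-/- p2 -> p1.
w1: does not force it — w1 ||-/- (p2 \/ p1) -> (p2 -> p1): already at w1 itself, w1 ||- p2 \/ p1 but w1 ||-/- p2 -> p1.
w2: forces it.
Worlds forcing the formula: {w2}.

1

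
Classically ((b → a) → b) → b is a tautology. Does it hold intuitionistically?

No

This is Peirce's law, which is not intuitionistically valid.
A Kripke countermodel: worlds 0, 1; order generated by 0 ≤ 1; atoms true at each world — 0:{}; 1:{b}.
0 ⊮ ((b → a) → b) → b: already at 0 itself, 0 ⊩ (b → a) → b but 0 ⊮ b.
0 lacks atom b, so 0 ⊮ b.
So the root 0 does not force the formula.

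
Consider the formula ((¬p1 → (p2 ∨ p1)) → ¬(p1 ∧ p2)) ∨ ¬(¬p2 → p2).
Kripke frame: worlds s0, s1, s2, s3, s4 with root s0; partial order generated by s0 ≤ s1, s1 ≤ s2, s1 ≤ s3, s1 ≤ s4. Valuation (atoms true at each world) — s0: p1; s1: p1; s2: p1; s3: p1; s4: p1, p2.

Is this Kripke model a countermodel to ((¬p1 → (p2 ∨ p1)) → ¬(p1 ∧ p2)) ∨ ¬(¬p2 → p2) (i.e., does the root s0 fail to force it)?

Yes

s0 ⊮ ((¬p1 → (p2 ∨ p1)) → ¬(p1 ∧ p2)) ∨ ¬(¬p2 → p2): neither disjunct is forced at s0.
s0 ⊮ (¬p1 → (p2 ∨ p1)) → ¬(p1 ∧ p2): already at s0 itself, s0 ⊩ ¬p1 → (p2 ∨ p1) but s0 ⊮ ¬(p1 ∧ p2).
s0 ⊮ ¬(p1 ∧ p2) since s4 is accessible from s0 and s4 ⊩ p1 ∧ p2.
s4 ⊩ p1 ∧ p2 since s4 forces both conjuncts.
So the root s0 does not force ((¬p1 → (p2 ∨ p1)) → ¬(p1 ∧ p2)) ∨ ¬(¬p2 → p2); the model is a countermodel.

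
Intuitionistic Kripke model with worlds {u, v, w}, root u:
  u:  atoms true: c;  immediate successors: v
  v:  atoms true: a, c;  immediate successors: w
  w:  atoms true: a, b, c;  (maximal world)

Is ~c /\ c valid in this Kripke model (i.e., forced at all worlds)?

Not every world: u ||-/- ~c /\ c.
u ||-/- ~c /\ c since u fails ~c.

No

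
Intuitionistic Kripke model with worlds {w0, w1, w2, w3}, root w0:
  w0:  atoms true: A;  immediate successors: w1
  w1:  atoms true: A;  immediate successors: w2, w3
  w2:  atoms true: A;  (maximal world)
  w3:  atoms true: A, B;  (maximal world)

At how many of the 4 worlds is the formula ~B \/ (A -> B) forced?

2

w0: does not force it — w0 ||-/- ~B \/ (A -> B): neither disjunct is forced at w0.
w1: does not force it — w1 ||-/- ~B \/ (A -> B): neither disjunct is forced at w1.
w2: forces it.
w3: forces it.
Worlds forcing the formula: {w2, w3}.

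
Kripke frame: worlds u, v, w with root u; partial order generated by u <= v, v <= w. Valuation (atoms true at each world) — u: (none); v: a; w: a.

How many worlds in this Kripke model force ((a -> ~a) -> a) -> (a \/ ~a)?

2

u: does not force it — u ||-/- ((a -> ~a) -> a) -> (a \/ ~a): already at u itself, u ||- (a -> ~a) -> a but u ||-/- a \/ ~a.
v: forces it.
w: forces it.
Worlds forcing the formula: {v, w}.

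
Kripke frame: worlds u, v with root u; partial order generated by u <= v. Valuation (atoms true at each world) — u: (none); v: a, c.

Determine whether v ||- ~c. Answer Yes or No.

v ||-/- ~c since v is accessible from v and v ||- c.

No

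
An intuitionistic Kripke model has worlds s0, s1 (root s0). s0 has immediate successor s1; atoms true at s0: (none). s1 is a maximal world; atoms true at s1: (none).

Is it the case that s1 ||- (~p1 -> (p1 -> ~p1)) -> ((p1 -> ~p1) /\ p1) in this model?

s1 ||-/- (~p1 -> (p1 -> ~p1)) -> ((p1 -> ~p1) /\ p1): already at s1 itself, s1 ||- ~p1 -> (p1 -> ~p1) but s1 ||-/- (p1 -> ~p1) /\ p1.
s1 ||-/- (p1 -> ~p1) /\ p1 since s1 fails p1.

No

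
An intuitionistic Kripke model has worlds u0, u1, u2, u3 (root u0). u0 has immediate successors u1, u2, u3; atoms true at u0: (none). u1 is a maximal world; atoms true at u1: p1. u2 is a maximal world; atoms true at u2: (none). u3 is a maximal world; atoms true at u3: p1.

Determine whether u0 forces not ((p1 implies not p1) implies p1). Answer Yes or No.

u0 does not force not ((p1 implies not p1) implies p1) since u1 is accessible from u0 and u1 forces (p1 implies not p1) implies p1.
u1 forces (p1 implies not p1) implies p1 vacuously: no world accessible from u1 forces the antecedent p1 implies not p1.

No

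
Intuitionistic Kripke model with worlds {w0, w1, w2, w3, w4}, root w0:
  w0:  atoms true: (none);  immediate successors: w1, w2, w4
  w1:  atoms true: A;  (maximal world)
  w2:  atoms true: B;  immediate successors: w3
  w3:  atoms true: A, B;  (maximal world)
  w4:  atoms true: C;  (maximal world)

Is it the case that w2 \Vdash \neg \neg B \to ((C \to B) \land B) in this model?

Yes

w2 \Vdash \neg \neg B \to ((C \to B) \land B): every world accessible from w2 that forces \neg \neg B (namely w2, w3) also forces (C \to B) \land B.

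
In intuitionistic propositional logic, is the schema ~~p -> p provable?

This is double-negation elimination, which is not intuitionistically valid.
A Kripke countermodel: worlds u0, u1; order generated by u0 <= u1; atoms true at each world — u0:{}; u1:{p}.
u0 ||-/- ~~p -> p: already at u0 itself, u0 ||- ~~p but u0 ||-/- p.
u0 lacks atom p, so u0 ||-/- p.
So the root u0 does not force the formula.

No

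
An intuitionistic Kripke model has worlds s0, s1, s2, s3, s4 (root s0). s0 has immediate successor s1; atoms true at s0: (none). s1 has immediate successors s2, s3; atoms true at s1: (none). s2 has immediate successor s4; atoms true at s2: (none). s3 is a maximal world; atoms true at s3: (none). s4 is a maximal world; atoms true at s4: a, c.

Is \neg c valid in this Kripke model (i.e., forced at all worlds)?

Not every world: s0 \nVdash \neg c.
s0 \nVdash \neg c since s4 is accessible from s0 and s4 \Vdash c.

No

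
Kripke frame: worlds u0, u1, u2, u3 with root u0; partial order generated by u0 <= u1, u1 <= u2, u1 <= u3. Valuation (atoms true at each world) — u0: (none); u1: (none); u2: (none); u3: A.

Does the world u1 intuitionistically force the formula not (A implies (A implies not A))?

u1 does not force not (A implies (A implies not A)) since u2 is accessible from u1 and u2 forces A implies (A implies not A).
u2 forces A implies (A implies not A) vacuously: no world accessible from u2 forces the antecedent A.

No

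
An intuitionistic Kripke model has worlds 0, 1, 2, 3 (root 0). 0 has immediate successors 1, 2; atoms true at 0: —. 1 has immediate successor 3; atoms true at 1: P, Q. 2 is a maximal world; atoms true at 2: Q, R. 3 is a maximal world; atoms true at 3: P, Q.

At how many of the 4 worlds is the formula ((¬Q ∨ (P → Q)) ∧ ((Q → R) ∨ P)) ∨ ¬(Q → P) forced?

0: does not force it — 0 ⊮ ((¬Q ∨ (P → Q)) ∧ ((Q → R) ∨ P)) ∨ ¬(Q → P): neither disjunct is forced at 0.
1: forces it.
2: forces it.
3: forces it.
Worlds forcing the formula: {1, 2, 3}.

3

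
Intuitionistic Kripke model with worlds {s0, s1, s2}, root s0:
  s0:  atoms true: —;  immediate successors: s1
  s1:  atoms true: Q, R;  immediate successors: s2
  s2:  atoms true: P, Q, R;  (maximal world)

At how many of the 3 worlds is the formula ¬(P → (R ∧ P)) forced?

s0: does not force it — s0 ⊮ ¬(P → (R ∧ P)) since s0 is accessible from s0 and s0 ⊩ P → (R ∧ P).
s1: does not force it — s1 ⊮ ¬(P → (R ∧ P)) since s1 is accessible from s1 and s1 ⊩ P → (R ∧ P).
s2: does not force it.
Worlds forcing the formula: { }.

0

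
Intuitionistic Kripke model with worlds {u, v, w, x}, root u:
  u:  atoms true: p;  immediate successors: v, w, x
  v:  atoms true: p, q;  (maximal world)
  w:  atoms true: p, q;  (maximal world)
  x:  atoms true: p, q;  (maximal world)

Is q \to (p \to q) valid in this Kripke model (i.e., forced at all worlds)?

u \Vdash q \to (p \to q): every world accessible from u that forces q (namely v, w, x) also forces p \to q.
Since the root u forces q \to (p \to q) and forcing is persistent (monotone upward), every world forces it.

Yes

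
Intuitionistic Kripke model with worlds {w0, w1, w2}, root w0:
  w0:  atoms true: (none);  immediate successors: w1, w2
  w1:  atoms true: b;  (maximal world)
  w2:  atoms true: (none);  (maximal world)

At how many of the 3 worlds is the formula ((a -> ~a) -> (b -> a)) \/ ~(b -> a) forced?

2

w0: does not force it — w0 ||-/- ((a -> ~a) -> (b -> a)) \/ ~(b -> a): neither disjunct is forced at w0.
w1: forces it.
w2: forces it.
Worlds forcing the formula: {w1, w2}.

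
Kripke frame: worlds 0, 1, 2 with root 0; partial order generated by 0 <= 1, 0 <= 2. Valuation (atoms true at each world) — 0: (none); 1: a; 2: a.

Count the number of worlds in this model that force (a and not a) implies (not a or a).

3

0: forces it.
1: forces it.
2: forces it.
Worlds forcing the formula: {0, 1, 2}.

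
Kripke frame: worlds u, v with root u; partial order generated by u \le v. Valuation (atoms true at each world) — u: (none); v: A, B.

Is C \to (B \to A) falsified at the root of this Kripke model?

No

u \Vdash C \to (B \to A) vacuously: no world accessible from u forces the antecedent C.
So the root u forces C \to (B \to A); the model is not a countermodel.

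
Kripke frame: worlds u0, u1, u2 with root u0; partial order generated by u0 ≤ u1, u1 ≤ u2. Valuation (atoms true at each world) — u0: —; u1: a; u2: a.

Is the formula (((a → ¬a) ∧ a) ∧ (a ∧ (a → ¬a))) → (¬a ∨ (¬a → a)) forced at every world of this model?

Yes

u0 ⊩ (((a → ¬a) ∧ a) ∧ (a ∧ (a → ¬a))) → (¬a ∨ (¬a → a)) vacuously: no world accessible from u0 forces the antecedent ((a → ¬a) ∧ a) ∧ (a ∧ (a → ¬a)).
Since the root u0 forces (((a → ¬a) ∧ a) ∧ (a ∧ (a → ¬a))) → (¬a ∨ (¬a → a)) and forcing is persistent (monotone upward), every world forces it.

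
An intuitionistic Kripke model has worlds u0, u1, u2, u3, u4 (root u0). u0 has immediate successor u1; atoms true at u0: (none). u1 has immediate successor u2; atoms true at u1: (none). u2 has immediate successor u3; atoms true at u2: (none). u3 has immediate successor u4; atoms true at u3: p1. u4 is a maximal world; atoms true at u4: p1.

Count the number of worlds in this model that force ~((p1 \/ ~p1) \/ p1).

u0: does not force it — u0 ||-/- ~((p1 \/ ~p1) \/ p1) since u3 is accessible from u0 and u3 ||- (p1 \/ ~p1) \/ p1.
u1: does not force it — u1 ||-/- ~((p1 \/ ~p1) \/ p1) since u3 is accessible from u1 and u3 ||- (p1 \/ ~p1) \/ p1.
u2: does not force it.
u3: does not force it.
u4: does not force it.
Worlds forcing the formula: { }.

0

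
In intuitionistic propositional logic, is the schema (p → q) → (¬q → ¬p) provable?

This is the forward direction of contraposition, which is intuitionistically derivable.
Assume p → q and ¬q. If p held then q would follow, contradicting ¬q; so ¬p.

Yes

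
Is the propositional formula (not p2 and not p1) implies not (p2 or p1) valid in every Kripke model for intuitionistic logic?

This is a constructively valid De Morgan direction (conjunction of negations to negated disjunction), which is intuitionistically derivable.
If both not p2 and not p1 hold at a world, no accessible world forces p2 or forces p1, so none forces p2 or p1.

Yes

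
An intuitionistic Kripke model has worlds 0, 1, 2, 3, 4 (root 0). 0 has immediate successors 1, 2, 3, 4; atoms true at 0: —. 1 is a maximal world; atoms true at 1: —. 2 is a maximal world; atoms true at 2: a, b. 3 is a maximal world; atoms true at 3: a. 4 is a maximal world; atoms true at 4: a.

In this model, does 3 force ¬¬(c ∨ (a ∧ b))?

No

3 ⊮ ¬¬(c ∨ (a ∧ b)) since 3 is accessible from 3 and 3 ⊩ ¬(c ∨ (a ∧ b)).
3 ⊩ ¬(c ∨ (a ∧ b)): no world accessible from 3 forces c ∨ (a ∧ b).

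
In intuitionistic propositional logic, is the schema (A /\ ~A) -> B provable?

Yes

This is an instance of ex falso quodlibet, which is intuitionistically derivable.
No world can force both A and ~A, so the antecedent A /\ ~A is never forced and the implication holds vacuously at every world.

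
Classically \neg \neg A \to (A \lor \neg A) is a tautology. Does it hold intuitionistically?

This is a variant of double-negation elimination (deriving excluded middle from double negation), which is not intuitionistically valid.
A Kripke countermodel: worlds s0, s1; order generated by s0 \le s1; atoms true at each world — s0:{}; s1:{A}.
s0 \nVdash \neg \neg A \to (A \lor \neg A): already at s0 itself, s0 \Vdash \neg \neg A but s0 \nVdash A \lor \neg A.
s0 \nVdash A \lor \neg A: neither disjunct is forced at s0.
s0 lacks atom A, so s0 \nVdash A.
So the root s0 does not force the formula.

No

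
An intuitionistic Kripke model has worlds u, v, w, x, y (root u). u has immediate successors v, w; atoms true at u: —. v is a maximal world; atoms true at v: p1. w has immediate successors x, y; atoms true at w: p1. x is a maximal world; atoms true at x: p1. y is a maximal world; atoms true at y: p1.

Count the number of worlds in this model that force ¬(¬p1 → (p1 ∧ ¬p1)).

u: does not force it — u ⊮ ¬(¬p1 → (p1 ∧ ¬p1)) since u is accessible from u and u ⊩ ¬p1 → (p1 ∧ ¬p1).
v: does not force it — v ⊮ ¬(¬p1 → (p1 ∧ ¬p1)) since v is accessible from v and v ⊩ ¬p1 → (p1 ∧ ¬p1).
w: does not force it.
x: does not force it.
y: does not force it.
Worlds forcing the formula: { }.

0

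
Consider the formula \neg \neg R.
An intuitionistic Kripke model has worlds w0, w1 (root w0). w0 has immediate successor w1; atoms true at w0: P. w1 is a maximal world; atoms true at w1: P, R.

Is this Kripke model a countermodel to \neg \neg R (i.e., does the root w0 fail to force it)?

No

w0 \Vdash \neg \neg R: no world accessible from w0 forces \neg R.
So the root w0 forces \neg \neg R; the model is not a countermodel.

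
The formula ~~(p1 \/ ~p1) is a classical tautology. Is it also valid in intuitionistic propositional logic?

Yes

This is the double negation of excluded middle, which is intuitionistically derivable.
Assuming ~(p1 \/ ~p1): from p1 we'd get p1 \/ ~p1, so ~p1; but then p1 \/ ~p1 again — contradiction. Hence ~~(p1 \/ ~p1).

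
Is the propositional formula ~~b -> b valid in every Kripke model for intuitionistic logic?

This is double-negation elimination, which is not intuitionistically valid.
A Kripke countermodel: worlds u0, u1; order generated by u0 <= u1; atoms true at each world — u0:{}; u1:{b}.
u0 ||-/- ~~b -> b: already at u0 itself, u0 ||- ~~b but u0 ||-/- b.
u0 lacks atom b, so u0 ||-/- b.
So the root u0 does not force the formula.

No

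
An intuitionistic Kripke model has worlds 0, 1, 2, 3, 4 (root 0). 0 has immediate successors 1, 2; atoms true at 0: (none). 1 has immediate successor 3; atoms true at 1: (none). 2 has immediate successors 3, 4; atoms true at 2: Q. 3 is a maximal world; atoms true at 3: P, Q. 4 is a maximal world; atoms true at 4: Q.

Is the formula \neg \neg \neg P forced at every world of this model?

No

Not every world: 0 \nVdash \neg \neg \neg P.
0 \nVdash \neg \neg \neg P since 1 is accessible from 0 and 1 \Vdash \neg \neg P.
1 \Vdash \neg \neg P: no world accessible from 1 forces \neg P.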